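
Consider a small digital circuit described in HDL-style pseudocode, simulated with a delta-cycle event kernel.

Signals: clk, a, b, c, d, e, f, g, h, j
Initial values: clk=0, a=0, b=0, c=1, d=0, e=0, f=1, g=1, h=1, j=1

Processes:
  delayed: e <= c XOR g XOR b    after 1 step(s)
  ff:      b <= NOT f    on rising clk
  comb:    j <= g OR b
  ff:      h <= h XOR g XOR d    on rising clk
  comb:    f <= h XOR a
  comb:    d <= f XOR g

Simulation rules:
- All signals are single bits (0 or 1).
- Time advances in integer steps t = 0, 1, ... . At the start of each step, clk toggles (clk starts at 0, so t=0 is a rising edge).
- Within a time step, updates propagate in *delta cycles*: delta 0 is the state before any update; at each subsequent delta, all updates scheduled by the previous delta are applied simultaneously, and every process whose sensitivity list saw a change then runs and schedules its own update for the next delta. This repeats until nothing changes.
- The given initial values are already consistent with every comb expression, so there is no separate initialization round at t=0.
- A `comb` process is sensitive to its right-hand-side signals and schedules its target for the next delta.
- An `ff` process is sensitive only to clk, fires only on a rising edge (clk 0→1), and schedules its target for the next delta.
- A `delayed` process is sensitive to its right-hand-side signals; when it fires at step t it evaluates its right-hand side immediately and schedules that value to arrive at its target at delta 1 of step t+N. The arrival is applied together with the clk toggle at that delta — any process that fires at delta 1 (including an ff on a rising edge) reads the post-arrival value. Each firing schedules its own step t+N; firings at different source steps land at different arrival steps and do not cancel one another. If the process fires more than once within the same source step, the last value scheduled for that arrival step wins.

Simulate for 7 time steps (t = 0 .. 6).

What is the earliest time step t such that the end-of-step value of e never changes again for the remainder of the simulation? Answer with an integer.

t=0 Δ0: f=1 a=0 e=0 j=1 b=0 h=1 clk=0 g=1 d=0 c=1
  Δ1: clk:0→1
  Δ2: h:1→0
  Δ3: f:1→0
  Δ4: d:0→1
  (4Δ to stable)
t=1 Δ0: f=0 a=0 e=0 j=1 b=0 h=0 clk=1 g=1 d=1 c=1
  Δ1: clk:1→0
  (1Δ to stable)
t=2 Δ0: f=0 a=0 e=0 j=1 b=0 h=0 clk=0 g=1 d=1 c=1
  Δ1: clk:0→1
  Δ2: b:0→1
  (2Δ to stable)
t=3 Δ0: f=0 a=0 e=0 j=1 b=1 h=0 clk=1 g=1 d=1 c=1
  Δ1: e:0→1, clk:1→0
  (1Δ to stable)
t=4 Δ0: f=0 a=0 e=1 j=1 b=1 h=0 clk=0 g=1 d=1 c=1
  Δ1: clk:0→1
  (1Δ to stable)
t=5 Δ0: f=0 a=0 e=1 j=1 b=1 h=0 clk=1 g=1 d=1 c=1
  Δ1: clk:1→0
  (1Δ to stable)
t=6 Δ0: f=0 a=0 e=1 j=1 b=1 h=0 clk=0 g=1 d=1 c=1
  Δ1: clk:0→1
  (1Δ to stable)

3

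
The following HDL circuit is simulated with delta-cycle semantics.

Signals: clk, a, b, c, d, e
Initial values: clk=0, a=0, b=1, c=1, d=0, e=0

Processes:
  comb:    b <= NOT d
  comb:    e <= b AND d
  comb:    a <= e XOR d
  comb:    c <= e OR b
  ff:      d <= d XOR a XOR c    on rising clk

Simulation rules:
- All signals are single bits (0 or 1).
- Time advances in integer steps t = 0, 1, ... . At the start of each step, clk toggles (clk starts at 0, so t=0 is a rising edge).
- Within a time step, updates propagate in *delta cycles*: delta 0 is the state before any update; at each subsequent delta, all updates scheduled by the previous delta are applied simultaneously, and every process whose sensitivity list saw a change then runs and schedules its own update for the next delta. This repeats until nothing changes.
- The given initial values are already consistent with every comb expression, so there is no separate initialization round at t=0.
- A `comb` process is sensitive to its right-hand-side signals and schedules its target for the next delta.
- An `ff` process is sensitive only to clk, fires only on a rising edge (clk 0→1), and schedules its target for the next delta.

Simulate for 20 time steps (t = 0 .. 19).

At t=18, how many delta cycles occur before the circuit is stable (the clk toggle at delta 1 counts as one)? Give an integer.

t0.Δ0 c=1 b=1 d=0 a=0 e=0 clk=0
t0.Δ1 c=1 b=1 d=0 a=0 e=0 clk=1
t0.Δ2 c=1 b=1 d=1 a=0 e=0 clk=1
t0.Δ3 c=1 b=0 d=1 a=1 e=1 clk=1
t0.Δ4 c=1 b=0 d=1 a=0 e=0 clk=1
t0.Δ5 c=0 b=0 d=1 a=1 e=0 clk=1
t1.Δ0 c=0 b=0 d=1 a=1 e=0 clk=1
t1.Δ1 c=0 b=0 d=1 a=1 e=0 clk=0
t2.Δ0 c=0 b=0 d=1 a=1 e=0 clk=0
t2.Δ1 c=0 b=0 d=1 a=1 e=0 clk=1
t2.Δ2 c=0 b=0 d=0 a=1 e=0 clk=1
t2.Δ3 c=0 b=1 d=0 a=0 e=0 clk=1
t2.Δ4 c=1 b=1 d=0 a=0 e=0 clk=1
t3.Δ0 c=1 b=1 d=0 a=0 e=0 clk=1
t3.Δ1 c=1 b=1 d=0 a=0 e=0 clk=0
t4.Δ0 c=1 b=1 d=0 a=0 e=0 clk=0
t4.Δ1 c=1 b=1 d=0 a=0 e=0 clk=1
t4.Δ2 c=1 b=1 d=1 a=0 e=0 clk=1
t4.Δ3 c=1 b=0 d=1 a=1 e=1 clk=1
t4.Δ4 c=1 b=0 d=1 a=0 e=0 clk=1
t4.Δ5 c=0 b=0 d=1 a=1 e=0 clk=1
t5.Δ0 c=0 b=0 d=1 a=1 e=0 clk=1
t5.Δ1 c=0 b=0 d=1 a=1 e=0 clk=0
t6.Δ0 c=0 b=0 d=1 a=1 e=0 clk=0
t6.Δ1 c=0 b=0 d=1 a=1 e=0 clk=1
t6.Δ2 c=0 b=0 d=0 a=1 e=0 clk=1
t6.Δ3 c=0 b=1 d=0 a=0 e=0 clk=1
t6.Δ4 c=1 b=1 d=0 a=0 e=0 clk=1
t7.Δ0 c=1 b=1 d=0 a=0 e=0 clk=1
t7.Δ1 c=1 b=1 d=0 a=0 e=0 clk=0
t8.Δ0 c=1 b=1 d=0 a=0 e=0 clk=0
t8.Δ1 c=1 b=1 d=0 a=0 e=0 clk=1
t8.Δ2 c=1 b=1 d=1 a=0 e=0 clk=1
t8.Δ3 c=1 b=0 d=1 a=1 e=1 clk=1
t8.Δ4 c=1 b=0 d=1 a=0 e=0 clk=1
t8.Δ5 c=0 b=0 d=1 a=1 e=0 clk=1
t9.Δ0 c=0 b=0 d=1 a=1 e=0 clk=1
t9.Δ1 c=0 b=0 d=1 a=1 e=0 clk=0
t10.Δ0 c=0 b=0 d=1 a=1 e=0 clk=0
t10.Δ1 c=0 b=0 d=1 a=1 e=0 clk=1
t10.Δ2 c=0 b=0 d=0 a=1 e=0 clk=1
t10.Δ3 c=0 b=1 d=0 a=0 e=0 clk=1
t10.Δ4 c=1 b=1 d=0 a=0 e=0 clk=1
t11.Δ0 c=1 b=1 d=0 a=0 e=0 clk=1
t11.Δ1 c=1 b=1 d=0 a=0 e=0 clk=0
t12.Δ0 c=1 b=1 d=0 a=0 e=0 clk=0
t12.Δ1 c=1 b=1 d=0 a=0 e=0 clk=1
t12.Δ2 c=1 b=1 d=1 a=0 e=0 clk=1
t12.Δ3 c=1 b=0 d=1 a=1 e=1 clk=1
t12.Δ4 c=1 b=0 d=1 a=0 e=0 clk=1
t12.Δ5 c=0 b=0 d=1 a=1 e=0 clk=1
t13.Δ0 c=0 b=0 d=1 a=1 e=0 clk=1
t13.Δ1 c=0 b=0 d=1 a=1 e=0 clk=0
t14.Δ0 c=0 b=0 d=1 a=1 e=0 clk=0
t14.Δ1 c=0 b=0 d=1 a=1 e=0 clk=1
t14.Δ2 c=0 b=0 d=0 a=1 e=0 clk=1
t14.Δ3 c=0 b=1 d=0 a=0 e=0 clk=1
t14.Δ4 c=1 b=1 d=0 a=0 e=0 clk=1
t15.Δ0 c=1 b=1 d=0 a=0 e=0 clk=1
t15.Δ1 c=1 b=1 d=0 a=0 e=0 clk=0
t16.Δ0 c=1 b=1 d=0 a=0 e=0 clk=0
t16.Δ1 c=1 b=1 d=0 a=0 e=0 clk=1
t16.Δ2 c=1 b=1 d=1 a=0 e=0 clk=1
t16.Δ3 c=1 b=0 d=1 a=1 e=1 clk=1
t16.Δ4 c=1 b=0 d=1 a=0 e=0 clk=1
t16.Δ5 c=0 b=0 d=1 a=1 e=0 clk=1
t17.Δ0 c=0 b=0 d=1 a=1 e=0 clk=1
t17.Δ1 c=0 b=0 d=1 a=1 e=0 clk=0
t18.Δ0 c=0 b=0 d=1 a=1 e=0 clk=0
t18.Δ1 c=0 b=0 d=1 a=1 e=0 clk=1
t18.Δ2 c=0 b=0 d=0 a=1 e=0 clk=1
t18.Δ3 c=0 b=1 d=0 a=0 e=0 clk=1
t18.Δ4 c=1 b=1 d=0 a=0 e=0 clk=1
t19.Δ0 c=1 b=1 d=0 a=0 e=0 clk=1
t19.Δ1 c=1 b=1 d=0 a=0 e=0 clk=0

4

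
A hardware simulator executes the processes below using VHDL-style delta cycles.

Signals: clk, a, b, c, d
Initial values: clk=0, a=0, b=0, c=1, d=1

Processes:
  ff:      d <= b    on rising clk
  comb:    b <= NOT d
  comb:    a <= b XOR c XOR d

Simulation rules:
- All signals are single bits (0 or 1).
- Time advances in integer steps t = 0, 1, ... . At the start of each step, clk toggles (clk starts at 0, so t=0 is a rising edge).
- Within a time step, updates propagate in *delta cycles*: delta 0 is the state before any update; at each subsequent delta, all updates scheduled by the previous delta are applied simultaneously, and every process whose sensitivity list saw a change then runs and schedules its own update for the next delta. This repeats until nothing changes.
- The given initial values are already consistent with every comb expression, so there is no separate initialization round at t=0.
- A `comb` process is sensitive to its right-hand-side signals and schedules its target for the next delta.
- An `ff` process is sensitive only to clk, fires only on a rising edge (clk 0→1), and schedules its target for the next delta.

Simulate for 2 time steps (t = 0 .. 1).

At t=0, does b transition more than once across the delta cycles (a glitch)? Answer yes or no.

t0.Δ0 c=1 d=1 clk=0 b=0 a=0
t0.Δ1 c=1 d=1 clk=1 b=0 a=0
t0.Δ2 c=1 d=0 clk=1 b=0 a=0
t0.Δ3 c=1 d=0 clk=1 b=1 a=1
t0.Δ4 c=1 d=0 clk=1 b=1 a=0
t1.Δ0 c=1 d=0 clk=1 b=1 a=0
t1.Δ1 c=1 d=0 clk=0 b=1 a=0

no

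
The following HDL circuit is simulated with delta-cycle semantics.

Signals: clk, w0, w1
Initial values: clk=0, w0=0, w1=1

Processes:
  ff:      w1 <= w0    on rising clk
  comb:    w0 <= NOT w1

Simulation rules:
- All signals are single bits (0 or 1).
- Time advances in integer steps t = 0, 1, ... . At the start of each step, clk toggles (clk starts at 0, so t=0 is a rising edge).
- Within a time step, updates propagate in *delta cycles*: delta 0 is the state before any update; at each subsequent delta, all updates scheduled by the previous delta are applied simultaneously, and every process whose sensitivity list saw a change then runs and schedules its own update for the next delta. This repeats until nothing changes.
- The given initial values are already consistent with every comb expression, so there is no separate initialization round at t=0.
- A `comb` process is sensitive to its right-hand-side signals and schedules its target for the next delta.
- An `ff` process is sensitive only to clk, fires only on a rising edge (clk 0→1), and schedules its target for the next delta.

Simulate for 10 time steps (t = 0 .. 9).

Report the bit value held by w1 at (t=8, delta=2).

0

t0.Δ0 w0=0 clk=0 w1=1
t0.Δ1 w0=0 clk=1 w1=1
t0.Δ2 w0=0 clk=1 w1=0
t0.Δ3 w0=1 clk=1 w1=0
t1.Δ0 w0=1 clk=1 w1=0
t1.Δ1 w0=1 clk=0 w1=0
t2.Δ0 w0=1 clk=0 w1=0
t2.Δ1 w0=1 clk=1 w1=0
t2.Δ2 w0=1 clk=1 w1=1
t2.Δ3 w0=0 clk=1 w1=1
t3.Δ0 w0=0 clk=1 w1=1
t3.Δ1 w0=0 clk=0 w1=1
t4.Δ0 w0=0 clk=0 w1=1
t4.Δ1 w0=0 clk=1 w1=1
t4.Δ2 w0=0 clk=1 w1=0
t4.Δ3 w0=1 clk=1 w1=0
t5.Δ0 w0=1 clk=1 w1=0
t5.Δ1 w0=1 clk=0 w1=0
t6.Δ0 w0=1 clk=0 w1=0
t6.Δ1 w0=1 clk=1 w1=0
t6.Δ2 w0=1 clk=1 w1=1
t6.Δ3 w0=0 clk=1 w1=1
t7.Δ0 w0=0 clk=1 w1=1
t7.Δ1 w0=0 clk=0 w1=1
t8.Δ0 w0=0 clk=0 w1=1
t8.Δ1 w0=0 clk=1 w1=1
t8.Δ2 w0=0 clk=1 w1=0
t8.Δ3 w0=1 clk=1 w1=0
t9.Δ0 w0=1 clk=1 w1=0
t9.Δ1 w0=1 clk=0 w1=0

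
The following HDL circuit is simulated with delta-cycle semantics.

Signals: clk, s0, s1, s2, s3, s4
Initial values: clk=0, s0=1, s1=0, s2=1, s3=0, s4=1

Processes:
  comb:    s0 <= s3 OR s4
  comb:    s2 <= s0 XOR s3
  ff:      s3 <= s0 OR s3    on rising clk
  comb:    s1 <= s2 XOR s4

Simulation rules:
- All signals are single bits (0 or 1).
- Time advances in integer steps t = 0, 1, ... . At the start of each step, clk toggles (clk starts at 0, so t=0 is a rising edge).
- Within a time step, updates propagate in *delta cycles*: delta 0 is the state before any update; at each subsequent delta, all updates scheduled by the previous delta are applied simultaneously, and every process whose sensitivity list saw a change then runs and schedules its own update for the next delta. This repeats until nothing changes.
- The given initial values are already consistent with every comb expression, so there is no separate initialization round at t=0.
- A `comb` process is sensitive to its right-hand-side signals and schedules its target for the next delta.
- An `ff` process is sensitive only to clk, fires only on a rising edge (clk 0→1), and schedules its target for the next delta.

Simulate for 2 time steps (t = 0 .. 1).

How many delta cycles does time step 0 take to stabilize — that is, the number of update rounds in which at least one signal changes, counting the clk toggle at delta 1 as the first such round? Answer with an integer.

[bits: clk,s2,s0,s4,s1,s3]
t=0: Δ0=011100 Δ1=111100 Δ2=111101 Δ3=101101 Δ4=101111 | 4Δ
t=1: Δ0=101111 Δ1=001111 | 1Δ

4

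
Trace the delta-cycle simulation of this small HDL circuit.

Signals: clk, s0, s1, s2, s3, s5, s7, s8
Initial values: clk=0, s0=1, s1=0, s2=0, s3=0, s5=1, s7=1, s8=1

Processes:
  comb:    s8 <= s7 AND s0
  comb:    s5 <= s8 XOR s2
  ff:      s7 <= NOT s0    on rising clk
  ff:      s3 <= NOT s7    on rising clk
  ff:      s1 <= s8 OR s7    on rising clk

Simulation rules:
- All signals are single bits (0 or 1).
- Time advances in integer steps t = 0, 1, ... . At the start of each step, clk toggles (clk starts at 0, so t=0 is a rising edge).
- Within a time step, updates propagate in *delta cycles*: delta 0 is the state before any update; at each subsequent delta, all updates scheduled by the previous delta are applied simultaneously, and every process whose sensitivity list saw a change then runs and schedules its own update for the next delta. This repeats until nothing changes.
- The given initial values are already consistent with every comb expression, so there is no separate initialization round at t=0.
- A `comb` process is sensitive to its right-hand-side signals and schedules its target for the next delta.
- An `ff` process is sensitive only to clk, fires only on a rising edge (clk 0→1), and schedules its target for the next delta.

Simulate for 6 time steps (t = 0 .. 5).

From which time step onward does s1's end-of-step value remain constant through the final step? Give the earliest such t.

[bits: s1,s3,s8,s0,clk,s2,s7,s5]
t=0: Δ0=00110011 Δ1=00111011 Δ2=10111001 Δ3=10011001 Δ4=10011000 | 4Δ
t=1: Δ0=10011000 Δ1=10010000 | 1Δ
t=2: Δ0=10010000 Δ1=10011000 Δ2=01011000 | 2Δ
t=3: Δ0=01011000 Δ1=01010000 | 1Δ
t=4: Δ0=01010000 Δ1=01011000 | 1Δ
t=5: Δ0=01011000 Δ1=01010000 | 1Δ

2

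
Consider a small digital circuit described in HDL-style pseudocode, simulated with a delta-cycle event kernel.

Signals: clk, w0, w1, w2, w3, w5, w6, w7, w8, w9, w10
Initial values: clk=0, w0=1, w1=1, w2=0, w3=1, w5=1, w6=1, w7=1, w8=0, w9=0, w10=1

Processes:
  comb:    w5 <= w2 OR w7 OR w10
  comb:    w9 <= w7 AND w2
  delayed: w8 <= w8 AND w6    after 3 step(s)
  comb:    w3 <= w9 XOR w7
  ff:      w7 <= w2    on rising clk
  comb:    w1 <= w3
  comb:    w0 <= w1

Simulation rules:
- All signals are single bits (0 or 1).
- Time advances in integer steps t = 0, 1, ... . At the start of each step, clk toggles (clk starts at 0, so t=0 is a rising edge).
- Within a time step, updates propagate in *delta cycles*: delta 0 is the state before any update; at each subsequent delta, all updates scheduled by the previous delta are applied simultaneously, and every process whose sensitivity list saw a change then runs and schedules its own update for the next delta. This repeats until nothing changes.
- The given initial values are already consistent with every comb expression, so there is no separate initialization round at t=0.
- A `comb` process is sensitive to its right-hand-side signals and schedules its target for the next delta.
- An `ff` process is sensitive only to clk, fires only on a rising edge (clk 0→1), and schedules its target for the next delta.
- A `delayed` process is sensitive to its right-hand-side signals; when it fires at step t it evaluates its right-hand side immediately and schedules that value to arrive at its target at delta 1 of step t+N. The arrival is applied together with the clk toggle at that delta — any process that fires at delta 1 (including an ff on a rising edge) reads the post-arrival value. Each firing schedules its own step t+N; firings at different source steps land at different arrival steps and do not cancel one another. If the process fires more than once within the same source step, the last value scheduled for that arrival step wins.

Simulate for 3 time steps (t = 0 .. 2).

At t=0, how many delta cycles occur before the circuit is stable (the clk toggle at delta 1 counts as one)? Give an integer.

t=0 Δ0: w2=0 w0=1 clk=0 w7=1 w1=1 w8=0 w5=1 w3=1 w10=1 w9=0 w6=1
  Δ1: clk:0→1
  Δ2: w7:1→0
  Δ3: w3:1→0
  Δ4: w1:1→0
  Δ5: w0:1→0
  (5Δ to stable)
t=1 Δ0: w2=0 w0=0 clk=1 w7=0 w1=0 w8=0 w5=1 w3=0 w10=1 w9=0 w6=1
  Δ1: clk:1→0
  (1Δ to stable)
t=2 Δ0: w2=0 w0=0 clk=0 w7=0 w1=0 w8=0 w5=1 w3=0 w10=1 w9=0 w6=1
  Δ1: clk:0→1
  (1Δ to stable)

5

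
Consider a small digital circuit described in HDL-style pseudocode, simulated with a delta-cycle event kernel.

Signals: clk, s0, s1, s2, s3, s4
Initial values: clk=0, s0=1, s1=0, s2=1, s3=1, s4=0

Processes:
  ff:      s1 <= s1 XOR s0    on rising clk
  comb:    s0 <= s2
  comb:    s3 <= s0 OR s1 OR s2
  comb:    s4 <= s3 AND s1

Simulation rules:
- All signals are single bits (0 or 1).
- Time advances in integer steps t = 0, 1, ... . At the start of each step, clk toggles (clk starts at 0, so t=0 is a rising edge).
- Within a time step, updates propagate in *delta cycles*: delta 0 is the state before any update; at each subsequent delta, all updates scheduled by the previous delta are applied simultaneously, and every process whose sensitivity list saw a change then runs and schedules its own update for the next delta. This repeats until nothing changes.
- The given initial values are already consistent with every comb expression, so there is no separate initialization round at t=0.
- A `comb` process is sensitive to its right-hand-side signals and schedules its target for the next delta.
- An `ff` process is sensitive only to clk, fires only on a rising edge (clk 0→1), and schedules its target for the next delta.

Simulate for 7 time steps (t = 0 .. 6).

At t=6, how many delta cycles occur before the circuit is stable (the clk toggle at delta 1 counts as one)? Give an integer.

[bits: s3,clk,s0,s1,s2,s4]
t=0: Δ0=101010 Δ1=111010 Δ2=111110 Δ3=111111 | 3Δ
t=1: Δ0=111111 Δ1=101111 | 1Δ
t=2: Δ0=101111 Δ1=111111 Δ2=111011 Δ3=111010 | 3Δ
t=3: Δ0=111010 Δ1=101010 | 1Δ
t=4: Δ0=101010 Δ1=111010 Δ2=111110 Δ3=111111 | 3Δ
t=5: Δ0=111111 Δ1=101111 | 1Δ
t=6: Δ0=101111 Δ1=111111 Δ2=111011 Δ3=111010 | 3Δ

3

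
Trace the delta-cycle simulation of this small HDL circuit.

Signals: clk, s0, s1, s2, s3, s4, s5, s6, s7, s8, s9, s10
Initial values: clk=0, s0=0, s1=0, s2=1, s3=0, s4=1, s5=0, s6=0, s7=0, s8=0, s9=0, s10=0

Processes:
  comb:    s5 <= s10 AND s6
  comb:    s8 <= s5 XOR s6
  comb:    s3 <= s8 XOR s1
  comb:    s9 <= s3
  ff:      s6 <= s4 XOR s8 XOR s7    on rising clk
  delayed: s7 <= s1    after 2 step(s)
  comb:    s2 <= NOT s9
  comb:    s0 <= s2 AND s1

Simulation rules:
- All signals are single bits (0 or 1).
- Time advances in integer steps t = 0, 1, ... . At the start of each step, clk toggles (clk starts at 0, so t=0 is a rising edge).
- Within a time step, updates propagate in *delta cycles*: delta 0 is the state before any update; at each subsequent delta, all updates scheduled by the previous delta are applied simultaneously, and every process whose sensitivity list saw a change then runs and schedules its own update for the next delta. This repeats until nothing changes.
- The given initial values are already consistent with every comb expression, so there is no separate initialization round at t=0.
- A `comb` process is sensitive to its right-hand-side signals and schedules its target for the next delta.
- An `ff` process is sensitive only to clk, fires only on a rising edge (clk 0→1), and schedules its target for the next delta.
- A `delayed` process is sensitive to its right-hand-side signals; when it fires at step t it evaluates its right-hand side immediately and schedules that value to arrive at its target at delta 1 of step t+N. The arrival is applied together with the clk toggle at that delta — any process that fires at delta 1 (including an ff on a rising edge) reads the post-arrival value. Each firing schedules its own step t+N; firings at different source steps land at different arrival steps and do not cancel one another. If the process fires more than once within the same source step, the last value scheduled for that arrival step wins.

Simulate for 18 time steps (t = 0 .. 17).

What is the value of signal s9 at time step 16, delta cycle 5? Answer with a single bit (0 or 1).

t=0 Δ0: s6=0 s3=0 s8=0 s5=0 clk=0 s1=0 s9=0 s2=1 s0=0 s4=1 s10=0 s7=0
  Δ1: clk:0→1
  Δ2: s6:0→1
  Δ3: s8:0→1
  Δ4: s3:0→1
  Δ5: s9:0→1
  Δ6: s2:1→0
  (6Δ to stable)
t=1 Δ0: s6=1 s3=1 s8=1 s5=0 clk=1 s1=0 s9=1 s2=0 s0=0 s4=1 s10=0 s7=0
  Δ1: clk:1→0
  (1Δ to stable)
t=2 Δ0: s6=1 s3=1 s8=1 s5=0 clk=0 s1=0 s9=1 s2=0 s0=0 s4=1 s10=0 s7=0
  Δ1: clk:0→1
  Δ2: s6:1→0
  Δ3: s8:1→0
  Δ4: s3:1→0
  Δ5: s9:1→0
  Δ6: s2:0→1
  (6Δ to stable)
t=3 Δ0: s6=0 s3=0 s8=0 s5=0 clk=1 s1=0 s9=0 s2=1 s0=0 s4=1 s10=0 s7=0
  Δ1: clk:1→0
  (1Δ to stable)
t=4 Δ0: s6=0 s3=0 s8=0 s5=0 clk=0 s1=0 s9=0 s2=1 s0=0 s4=1 s10=0 s7=0
  Δ1: clk:0→1
  Δ2: s6:0→1
  Δ3: s8:0→1
  Δ4: s3:0→1
  Δ5: s9:0→1
  Δ6: s2:1→0
  (6Δ to stable)
t=5 Δ0: s6=1 s3=1 s8=1 s5=0 clk=1 s1=0 s9=1 s2=0 s0=0 s4=1 s10=0 s7=0
  Δ1: clk:1→0
  (1Δ to stable)
t=6 Δ0: s6=1 s3=1 s8=1 s5=0 clk=0 s1=0 s9=1 s2=0 s0=0 s4=1 s10=0 s7=0
  Δ1: clk:0→1
  Δ2: s6:1→0
  Δ3: s8:1→0
  Δ4: s3:1→0
  Δ5: s9:1→0
  Δ6: s2:0→1
  (6Δ to stable)
t=7 Δ0: s6=0 s3=0 s8=0 s5=0 clk=1 s1=0 s9=0 s2=1 s0=0 s4=1 s10=0 s7=0
  Δ1: clk:1→0
  (1Δ to stable)
t=8 Δ0: s6=0 s3=0 s8=0 s5=0 clk=0 s1=0 s9=0 s2=1 s0=0 s4=1 s10=0 s7=0
  Δ1: clk:0→1
  Δ2: s6:0→1
  Δ3: s8:0→1
  Δ4: s3:0→1
  Δ5: s9:0→1
  Δ6: s2:1→0
  (6Δ to stable)
t=9 Δ0: s6=1 s3=1 s8=1 s5=0 clk=1 s1=0 s9=1 s2=0 s0=0 s4=1 s10=0 s7=0
  Δ1: clk:1→0
  (1Δ to stable)
t=10 Δ0: s6=1 s3=1 s8=1 s5=0 clk=0 s1=0 s9=1 s2=0 s0=0 s4=1 s10=0 s7=0
  Δ1: clk:0→1
  Δ2: s6:1→0
  Δ3: s8:1→0
  Δ4: s3:1→0
  Δ5: s9:1→0
  Δ6: s2:0→1
  (6Δ to stable)
t=11 Δ0: s6=0 s3=0 s8=0 s5=0 clk=1 s1=0 s9=0 s2=1 s0=0 s4=1 s10=0 s7=0
  Δ1: clk:1→0
  (1Δ to stable)
t=12 Δ0: s6=0 s3=0 s8=0 s5=0 clk=0 s1=0 s9=0 s2=1 s0=0 s4=1 s10=0 s7=0
  Δ1: clk:0→1
  Δ2: s6:0→1
  Δ3: s8:0→1
  Δ4: s3:0→1
  Δ5: s9:0→1
  Δ6: s2:1→0
  (6Δ to stable)
t=13 Δ0: s6=1 s3=1 s8=1 s5=0 clk=1 s1=0 s9=1 s2=0 s0=0 s4=1 s10=0 s7=0
  Δ1: clk:1→0
  (1Δ to stable)
t=14 Δ0: s6=1 s3=1 s8=1 s5=0 clk=0 s1=0 s9=1 s2=0 s0=0 s4=1 s10=0 s7=0
  Δ1: clk:0→1
  Δ2: s6:1→0
  Δ3: s8:1→0
  Δ4: s3:1→0
  Δ5: s9:1→0
  Δ6: s2:0→1
  (6Δ to stable)
t=15 Δ0: s6=0 s3=0 s8=0 s5=0 clk=1 s1=0 s9=0 s2=1 s0=0 s4=1 s10=0 s7=0
  Δ1: clk:1→0
  (1Δ to stable)
t=16 Δ0: s6=0 s3=0 s8=0 s5=0 clk=0 s1=0 s9=0 s2=1 s0=0 s4=1 s10=0 s7=0
  Δ1: clk:0→1
  Δ2: s6:0→1
  Δ3: s8:0→1
  Δ4: s3:0→1
  Δ5: s9:0→1
  Δ6: s2:1→0
  (6Δ to stable)
t=17 Δ0: s6=1 s3=1 s8=1 s5=0 clk=1 s1=0 s9=1 s2=0 s0=0 s4=1 s10=0 s7=0
  Δ1: clk:1→0
  (1Δ to stable)

1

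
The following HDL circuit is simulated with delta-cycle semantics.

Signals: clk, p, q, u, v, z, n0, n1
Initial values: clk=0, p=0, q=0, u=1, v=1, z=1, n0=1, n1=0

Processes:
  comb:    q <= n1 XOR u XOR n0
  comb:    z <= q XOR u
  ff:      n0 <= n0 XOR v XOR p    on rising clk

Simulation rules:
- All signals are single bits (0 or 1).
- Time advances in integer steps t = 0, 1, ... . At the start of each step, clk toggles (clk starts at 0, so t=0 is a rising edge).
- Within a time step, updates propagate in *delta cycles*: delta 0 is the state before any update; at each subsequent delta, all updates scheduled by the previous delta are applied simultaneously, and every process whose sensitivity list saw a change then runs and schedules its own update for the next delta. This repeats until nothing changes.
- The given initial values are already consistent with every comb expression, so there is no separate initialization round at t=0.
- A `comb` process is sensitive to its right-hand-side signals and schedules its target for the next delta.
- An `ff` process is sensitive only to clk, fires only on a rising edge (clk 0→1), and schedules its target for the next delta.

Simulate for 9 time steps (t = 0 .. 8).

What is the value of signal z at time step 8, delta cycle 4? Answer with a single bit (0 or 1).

0

t=0 Δ0: q=0 z=1 v=1 n0=1 clk=0 p=0 u=1 n1=0
  Δ1: clk:0→1
  Δ2: n0:1→0
  Δ3: q:0→1
  Δ4: z:1→0
  (4Δ to stable)
t=1 Δ0: q=1 z=0 v=1 n0=0 clk=1 p=0 u=1 n1=0
  Δ1: clk:1→0
  (1Δ to stable)
t=2 Δ0: q=1 z=0 v=1 n0=0 clk=0 p=0 u=1 n1=0
  Δ1: clk:0→1
  Δ2: n0:0→1
  Δ3: q:1→0
  Δ4: z:0→1
  (4Δ to stable)
t=3 Δ0: q=0 z=1 v=1 n0=1 clk=1 p=0 u=1 n1=0
  Δ1: clk:1→0
  (1Δ to stable)
t=4 Δ0: q=0 z=1 v=1 n0=1 clk=0 p=0 u=1 n1=0
  Δ1: clk:0→1
  Δ2: n0:1→0
  Δ3: q:0→1
  Δ4: z:1→0
  (4Δ to stable)
t=5 Δ0: q=1 z=0 v=1 n0=0 clk=1 p=0 u=1 n1=0
  Δ1: clk:1→0
  (1Δ to stable)
t=6 Δ0: q=1 z=0 v=1 n0=0 clk=0 p=0 u=1 n1=0
  Δ1: clk:0→1
  Δ2: n0:0→1
  Δ3: q:1→0
  Δ4: z:0→1
  (4Δ to stable)
t=7 Δ0: q=0 z=1 v=1 n0=1 clk=1 p=0 u=1 n1=0
  Δ1: clk:1→0
  (1Δ to stable)
t=8 Δ0: q=0 z=1 v=1 n0=1 clk=0 p=0 u=1 n1=0
  Δ1: clk:0→1
  Δ2: n0:1→0
  Δ3: q:0→1
  Δ4: z:1→0
  (4Δ to stable)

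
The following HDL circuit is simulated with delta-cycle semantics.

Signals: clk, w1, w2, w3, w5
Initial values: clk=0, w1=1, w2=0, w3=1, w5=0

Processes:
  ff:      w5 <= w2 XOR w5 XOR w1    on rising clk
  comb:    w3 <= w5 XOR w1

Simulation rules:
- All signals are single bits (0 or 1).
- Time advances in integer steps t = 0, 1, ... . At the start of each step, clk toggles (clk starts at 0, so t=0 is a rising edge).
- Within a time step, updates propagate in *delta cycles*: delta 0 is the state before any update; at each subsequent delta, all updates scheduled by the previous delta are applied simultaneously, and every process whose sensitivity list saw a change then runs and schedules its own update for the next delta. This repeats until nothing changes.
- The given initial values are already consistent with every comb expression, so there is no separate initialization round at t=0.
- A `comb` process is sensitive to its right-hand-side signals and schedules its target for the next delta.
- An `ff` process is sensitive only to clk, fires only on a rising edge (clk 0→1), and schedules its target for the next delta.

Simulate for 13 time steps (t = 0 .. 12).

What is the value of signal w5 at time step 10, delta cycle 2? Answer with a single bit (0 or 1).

0

[bits: clk,w5,w1,w2,w3]
t=0: Δ0=00101 Δ1=10101 Δ2=11101 Δ3=11100 | 3Δ
t=1: Δ0=11100 Δ1=01100 | 1Δ
t=2: Δ0=01100 Δ1=11100 Δ2=10100 Δ3=10101 | 3Δ
t=3: Δ0=10101 Δ1=00101 | 1Δ
t=4: Δ0=00101 Δ1=10101 Δ2=11101 Δ3=11100 | 3Δ
t=5: Δ0=11100 Δ1=01100 | 1Δ
t=6: Δ0=01100 Δ1=11100 Δ2=10100 Δ3=10101 | 3Δ
t=7: Δ0=10101 Δ1=00101 | 1Δ
t=8: Δ0=00101 Δ1=10101 Δ2=11101 Δ3=11100 | 3Δ
t=9: Δ0=11100 Δ1=01100 | 1Δ
t=10: Δ0=01100 Δ1=11100 Δ2=10100 Δ3=10101 | 3Δ
t=11: Δ0=10101 Δ1=00101 | 1Δ
t=12: Δ0=00101 Δ1=10101 Δ2=11101 Δ3=11100 | 3Δ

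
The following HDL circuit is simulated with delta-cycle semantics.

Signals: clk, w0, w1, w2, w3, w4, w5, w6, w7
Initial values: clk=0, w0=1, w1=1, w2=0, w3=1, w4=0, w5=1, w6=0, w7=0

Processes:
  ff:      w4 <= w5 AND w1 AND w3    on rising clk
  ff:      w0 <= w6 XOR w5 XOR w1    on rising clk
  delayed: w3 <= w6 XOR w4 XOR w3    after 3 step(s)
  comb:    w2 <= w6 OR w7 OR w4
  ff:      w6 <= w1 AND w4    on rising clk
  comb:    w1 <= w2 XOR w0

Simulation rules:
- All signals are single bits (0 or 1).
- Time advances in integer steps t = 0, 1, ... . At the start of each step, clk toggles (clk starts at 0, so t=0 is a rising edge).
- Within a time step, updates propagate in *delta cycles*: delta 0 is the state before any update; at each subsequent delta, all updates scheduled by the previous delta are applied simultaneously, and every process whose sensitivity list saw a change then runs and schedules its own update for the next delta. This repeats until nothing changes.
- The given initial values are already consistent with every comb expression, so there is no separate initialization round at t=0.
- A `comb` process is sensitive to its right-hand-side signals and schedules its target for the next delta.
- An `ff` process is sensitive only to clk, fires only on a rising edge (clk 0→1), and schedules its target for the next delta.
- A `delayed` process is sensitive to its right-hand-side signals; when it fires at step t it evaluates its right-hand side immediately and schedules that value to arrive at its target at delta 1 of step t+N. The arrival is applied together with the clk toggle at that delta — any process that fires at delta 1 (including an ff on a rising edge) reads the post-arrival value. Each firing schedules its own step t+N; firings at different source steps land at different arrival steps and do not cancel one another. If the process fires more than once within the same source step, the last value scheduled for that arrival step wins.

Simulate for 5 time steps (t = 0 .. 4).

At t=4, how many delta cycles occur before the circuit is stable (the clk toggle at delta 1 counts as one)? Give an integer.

3

[bits: w2,w1,w3,w4,clk,w5,w0,w6,w7]
t=0: Δ0=011001100 Δ1=011011100 Δ2=011111000 Δ3=101111000 Δ4=111111000 | 4Δ
t=1: Δ0=111111000 Δ1=111101000 | 1Δ
t=2: Δ0=111101000 Δ1=111111000 Δ2=111111010 | 2Δ
t=3: Δ0=111111010 Δ1=110101010 | 1Δ
t=4: Δ0=110101010 Δ1=110111010 Δ2=110011110 Δ3=100011110 | 3Δ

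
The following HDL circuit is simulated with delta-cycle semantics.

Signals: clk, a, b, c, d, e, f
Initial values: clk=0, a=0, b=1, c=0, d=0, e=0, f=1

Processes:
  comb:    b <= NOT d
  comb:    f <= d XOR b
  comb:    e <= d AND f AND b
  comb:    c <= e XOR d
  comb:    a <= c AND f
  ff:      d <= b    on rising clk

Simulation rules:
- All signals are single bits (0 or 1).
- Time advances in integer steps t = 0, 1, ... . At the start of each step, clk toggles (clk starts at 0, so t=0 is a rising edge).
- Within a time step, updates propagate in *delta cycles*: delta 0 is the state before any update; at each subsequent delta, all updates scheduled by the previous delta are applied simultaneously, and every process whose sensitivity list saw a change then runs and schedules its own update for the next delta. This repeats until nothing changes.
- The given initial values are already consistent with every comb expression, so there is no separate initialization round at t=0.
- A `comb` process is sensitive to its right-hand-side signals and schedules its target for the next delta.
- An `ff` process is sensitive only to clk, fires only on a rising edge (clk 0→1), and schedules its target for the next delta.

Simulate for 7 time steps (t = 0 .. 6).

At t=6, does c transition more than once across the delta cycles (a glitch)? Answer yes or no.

t0.Δ0 d=0 f=1 clk=0 e=0 a=0 b=1 c=0
t0.Δ1 d=0 f=1 clk=1 e=0 a=0 b=1 c=0
t0.Δ2 d=1 f=1 clk=1 e=0 a=0 b=1 c=0
t0.Δ3 d=1 f=0 clk=1 e=1 a=0 b=0 c=1
t0.Δ4 d=1 f=1 clk=1 e=0 a=0 b=0 c=0
t0.Δ5 d=1 f=1 clk=1 e=0 a=0 b=0 c=1
t0.Δ6 d=1 f=1 clk=1 e=0 a=1 b=0 c=1
t1.Δ0 d=1 f=1 clk=1 e=0 a=1 b=0 c=1
t1.Δ1 d=1 f=1 clk=0 e=0 a=1 b=0 c=1
t2.Δ0 d=1 f=1 clk=0 e=0 a=1 b=0 c=1
t2.Δ1 d=1 f=1 clk=1 e=0 a=1 b=0 c=1
t2.Δ2 d=0 f=1 clk=1 e=0 a=1 b=0 c=1
t2.Δ3 d=0 f=0 clk=1 e=0 a=1 b=1 c=0
t2.Δ4 d=0 f=1 clk=1 e=0 a=0 b=1 c=0
t3.Δ0 d=0 f=1 clk=1 e=0 a=0 b=1 c=0
t3.Δ1 d=0 f=1 clk=0 e=0 a=0 b=1 c=0
t4.Δ0 d=0 f=1 clk=0 e=0 a=0 b=1 c=0
t4.Δ1 d=0 f=1 clk=1 e=0 a=0 b=1 c=0
t4.Δ2 d=1 f=1 clk=1 e=0 a=0 b=1 c=0
t4.Δ3 d=1 f=0 clk=1 e=1 a=0 b=0 c=1
t4.Δ4 d=1 f=1 clk=1 e=0 a=0 b=0 c=0
t4.Δ5 d=1 f=1 clk=1 e=0 a=0 b=0 c=1
t4.Δ6 d=1 f=1 clk=1 e=0 a=1 b=0 c=1
t5.Δ0 d=1 f=1 clk=1 e=0 a=1 b=0 c=1
t5.Δ1 d=1 f=1 clk=0 e=0 a=1 b=0 c=1
t6.Δ0 d=1 f=1 clk=0 e=0 a=1 b=0 c=1
t6.Δ1 d=1 f=1 clk=1 e=0 a=1 b=0 c=1
t6.Δ2 d=0 f=1 clk=1 e=0 a=1 b=0 c=1
t6.Δ3 d=0 f=0 clk=1 e=0 a=1 b=1 c=0
t6.Δ4 d=0 f=1 clk=1 e=0 a=0 b=1 c=0

no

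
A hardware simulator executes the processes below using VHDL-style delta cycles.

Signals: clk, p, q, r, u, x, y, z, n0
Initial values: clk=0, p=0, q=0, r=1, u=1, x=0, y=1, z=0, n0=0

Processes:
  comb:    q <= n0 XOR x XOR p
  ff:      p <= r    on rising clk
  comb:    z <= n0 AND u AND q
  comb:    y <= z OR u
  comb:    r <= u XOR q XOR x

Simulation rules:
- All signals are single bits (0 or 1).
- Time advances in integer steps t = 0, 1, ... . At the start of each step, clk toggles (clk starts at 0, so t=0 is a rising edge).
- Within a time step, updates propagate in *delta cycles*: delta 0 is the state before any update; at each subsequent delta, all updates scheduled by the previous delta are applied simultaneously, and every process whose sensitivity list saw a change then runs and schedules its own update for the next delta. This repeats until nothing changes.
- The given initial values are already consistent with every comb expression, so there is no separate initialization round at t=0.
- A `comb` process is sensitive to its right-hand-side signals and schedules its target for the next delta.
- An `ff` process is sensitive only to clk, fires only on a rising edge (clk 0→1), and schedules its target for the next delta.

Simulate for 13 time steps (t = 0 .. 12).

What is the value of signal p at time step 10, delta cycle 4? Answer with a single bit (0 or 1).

0

t=0 Δ0: u=1 clk=0 n0=0 y=1 p=0 q=0 z=0 x=0 r=1
  Δ1: clk:0→1
  Δ2: p:0→1
  Δ3: q:0→1
  Δ4: r:1→0
  (4Δ to stable)
t=1 Δ0: u=1 clk=1 n0=0 y=1 p=1 q=1 z=0 x=0 r=0
  Δ1: clk:1→0
  (1Δ to stable)
t=2 Δ0: u=1 clk=0 n0=0 y=1 p=1 q=1 z=0 x=0 r=0
  Δ1: clk:0→1
  Δ2: p:1→0
  Δ3: q:1→0
  Δ4: r:0→1
  (4Δ to stable)
t=3 Δ0: u=1 clk=1 n0=0 y=1 p=0 q=0 z=0 x=0 r=1
  Δ1: clk:1→0
  (1Δ to stable)
t=4 Δ0: u=1 clk=0 n0=0 y=1 p=0 q=0 z=0 x=0 r=1
  Δ1: clk:0→1
  Δ2: p:0→1
  Δ3: q:0→1
  Δ4: r:1→0
  (4Δ to stable)
t=5 Δ0: u=1 clk=1 n0=0 y=1 p=1 q=1 z=0 x=0 r=0
  Δ1: clk:1→0
  (1Δ to stable)
t=6 Δ0: u=1 clk=0 n0=0 y=1 p=1 q=1 z=0 x=0 r=0
  Δ1: clk:0→1
  Δ2: p:1→0
  Δ3: q:1→0
  Δ4: r:0→1
  (4Δ to stable)
t=7 Δ0: u=1 clk=1 n0=0 y=1 p=0 q=0 z=0 x=0 r=1
  Δ1: clk:1→0
  (1Δ to stable)
t=8 Δ0: u=1 clk=0 n0=0 y=1 p=0 q=0 z=0 x=0 r=1
  Δ1: clk:0→1
  Δ2: p:0→1
  Δ3: q:0→1
  Δ4: r:1→0
  (4Δ to stable)
t=9 Δ0: u=1 clk=1 n0=0 y=1 p=1 q=1 z=0 x=0 r=0
  Δ1: clk:1→0
  (1Δ to stable)
t=10 Δ0: u=1 clk=0 n0=0 y=1 p=1 q=1 z=0 x=0 r=0
  Δ1: clk:0→1
  Δ2: p:1→0
  Δ3: q:1→0
  Δ4: r:0→1
  (4Δ to stable)
t=11 Δ0: u=1 clk=1 n0=0 y=1 p=0 q=0 z=0 x=0 r=1
  Δ1: clk:1→0
  (1Δ to stable)
t=12 Δ0: u=1 clk=0 n0=0 y=1 p=0 q=0 z=0 x=0 r=1
  Δ1: clk:0→1
  Δ2: p:0→1
  Δ3: q:0→1
  Δ4: r:1→0
  (4Δ to stable)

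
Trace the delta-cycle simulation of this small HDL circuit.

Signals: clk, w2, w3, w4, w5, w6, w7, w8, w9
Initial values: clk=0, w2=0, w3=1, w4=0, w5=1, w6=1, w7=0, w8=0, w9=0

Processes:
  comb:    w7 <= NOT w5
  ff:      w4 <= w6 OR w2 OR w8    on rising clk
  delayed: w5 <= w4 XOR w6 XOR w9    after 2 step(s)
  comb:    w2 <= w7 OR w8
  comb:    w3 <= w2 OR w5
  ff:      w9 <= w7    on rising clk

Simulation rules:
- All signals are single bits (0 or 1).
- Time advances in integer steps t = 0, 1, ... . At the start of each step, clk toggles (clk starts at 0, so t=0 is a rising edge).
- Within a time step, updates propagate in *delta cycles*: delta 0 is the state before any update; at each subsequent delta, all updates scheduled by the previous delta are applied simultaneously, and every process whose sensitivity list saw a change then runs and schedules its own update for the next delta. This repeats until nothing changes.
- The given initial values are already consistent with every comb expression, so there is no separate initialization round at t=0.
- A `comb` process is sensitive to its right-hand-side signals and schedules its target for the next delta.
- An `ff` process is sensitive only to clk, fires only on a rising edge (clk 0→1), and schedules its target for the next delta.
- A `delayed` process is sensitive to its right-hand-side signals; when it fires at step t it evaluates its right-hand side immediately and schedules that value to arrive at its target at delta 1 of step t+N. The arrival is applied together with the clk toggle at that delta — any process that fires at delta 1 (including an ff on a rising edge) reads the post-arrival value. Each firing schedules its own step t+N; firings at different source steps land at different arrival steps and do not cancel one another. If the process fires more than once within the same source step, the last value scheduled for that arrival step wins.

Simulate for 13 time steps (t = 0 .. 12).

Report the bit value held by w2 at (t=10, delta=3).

t=0 Δ0: w2=0 w8=0 w3=1 w7=0 w9=0 w4=0 w5=1 clk=0 w6=1
  Δ1: clk:0→1
  Δ2: w4:0→1
  (2Δ to stable)
t=1 Δ0: w2=0 w8=0 w3=1 w7=0 w9=0 w4=1 w5=1 clk=1 w6=1
  Δ1: clk:1→0
  (1Δ to stable)
t=2 Δ0: w2=0 w8=0 w3=1 w7=0 w9=0 w4=1 w5=1 clk=0 w6=1
  Δ1: w5:1→0, clk:0→1
  Δ2: w3:1→0, w7:0→1
  Δ3: w2:0→1
  Δ4: w3:0→1
  (4Δ to stable)
t=3 Δ0: w2=1 w8=0 w3=1 w7=1 w9=0 w4=1 w5=0 clk=1 w6=1
  Δ1: clk:1→0
  (1Δ to stable)
t=4 Δ0: w2=1 w8=0 w3=1 w7=1 w9=0 w4=1 w5=0 clk=0 w6=1
  Δ1: clk:0→1
  Δ2: w9:0→1
  (2Δ to stable)
t=5 Δ0: w2=1 w8=0 w3=1 w7=1 w9=1 w4=1 w5=0 clk=1 w6=1
  Δ1: clk:1→0
  (1Δ to stable)
t=6 Δ0: w2=1 w8=0 w3=1 w7=1 w9=1 w4=1 w5=0 clk=0 w6=1
  Δ1: w5:0→1, clk:0→1
  Δ2: w7:1→0
  Δ3: w2:1→0
  (3Δ to stable)
t=7 Δ0: w2=0 w8=0 w3=1 w7=0 w9=1 w4=1 w5=1 clk=1 w6=1
  Δ1: clk:1→0
  (1Δ to stable)
t=8 Δ0: w2=0 w8=0 w3=1 w7=0 w9=1 w4=1 w5=1 clk=0 w6=1
  Δ1: clk:0→1
  Δ2: w9:1→0
  (2Δ to stable)
t=9 Δ0: w2=0 w8=0 w3=1 w7=0 w9=0 w4=1 w5=1 clk=1 w6=1
  Δ1: clk:1→0
  (1Δ to stable)
t=10 Δ0: w2=0 w8=0 w3=1 w7=0 w9=0 w4=1 w5=1 clk=0 w6=1
  Δ1: w5:1→0, clk:0→1
  Δ2: w3:1→0, w7:0→1
  Δ3: w2:0→1
  Δ4: w3:0→1
  (4Δ to stable)
t=11 Δ0: w2=1 w8=0 w3=1 w7=1 w9=0 w4=1 w5=0 clk=1 w6=1
  Δ1: clk:1→0
  (1Δ to stable)
t=12 Δ0: w2=1 w8=0 w3=1 w7=1 w9=0 w4=1 w5=0 clk=0 w6=1
  Δ1: clk:0→1
  Δ2: w9:0→1
  (2Δ to stable)

1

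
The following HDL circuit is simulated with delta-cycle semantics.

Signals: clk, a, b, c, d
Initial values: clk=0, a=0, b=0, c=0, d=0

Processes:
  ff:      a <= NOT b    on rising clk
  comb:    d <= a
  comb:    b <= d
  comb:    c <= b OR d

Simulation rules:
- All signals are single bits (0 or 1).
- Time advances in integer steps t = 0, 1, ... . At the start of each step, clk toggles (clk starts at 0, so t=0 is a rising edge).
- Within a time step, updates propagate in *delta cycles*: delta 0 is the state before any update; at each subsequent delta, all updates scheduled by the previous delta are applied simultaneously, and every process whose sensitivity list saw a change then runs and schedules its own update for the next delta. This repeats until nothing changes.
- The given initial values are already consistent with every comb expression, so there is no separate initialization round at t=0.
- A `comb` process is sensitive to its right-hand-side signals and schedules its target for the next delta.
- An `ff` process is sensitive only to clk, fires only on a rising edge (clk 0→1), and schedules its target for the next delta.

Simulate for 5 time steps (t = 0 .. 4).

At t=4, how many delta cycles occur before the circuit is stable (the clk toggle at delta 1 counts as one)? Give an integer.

4

[bits: c,d,a,b,clk]
t=0: Δ0=00000 Δ1=00001 Δ2=00101 Δ3=01101 Δ4=11111 | 4Δ
t=1: Δ0=11111 Δ1=11110 | 1Δ
t=2: Δ0=11110 Δ1=11111 Δ2=11011 Δ3=10011 Δ4=10001 Δ5=00001 | 5Δ
t=3: Δ0=00001 Δ1=00000 | 1Δ
t=4: Δ0=00000 Δ1=00001 Δ2=00101 Δ3=01101 Δ4=11111 | 4Δ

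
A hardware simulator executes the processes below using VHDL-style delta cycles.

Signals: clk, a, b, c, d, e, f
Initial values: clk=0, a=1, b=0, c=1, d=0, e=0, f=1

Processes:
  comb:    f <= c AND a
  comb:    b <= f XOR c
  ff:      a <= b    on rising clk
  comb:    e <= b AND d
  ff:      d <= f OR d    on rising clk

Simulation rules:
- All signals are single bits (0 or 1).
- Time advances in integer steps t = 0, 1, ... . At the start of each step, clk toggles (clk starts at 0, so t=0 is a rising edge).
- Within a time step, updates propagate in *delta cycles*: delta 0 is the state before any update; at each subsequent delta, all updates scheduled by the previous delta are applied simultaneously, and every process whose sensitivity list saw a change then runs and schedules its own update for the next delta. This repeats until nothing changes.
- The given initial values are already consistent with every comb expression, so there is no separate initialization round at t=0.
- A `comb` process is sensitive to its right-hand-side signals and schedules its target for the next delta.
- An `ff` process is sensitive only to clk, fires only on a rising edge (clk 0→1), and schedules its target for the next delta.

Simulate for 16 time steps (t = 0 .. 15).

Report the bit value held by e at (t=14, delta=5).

t0.Δ0 a=1 c=1 clk=0 b=0 d=0 f=1 e=0
t0.Δ1 a=1 c=1 clk=1 b=0 d=0 f=1 e=0
t0.Δ2 a=0 c=1 clk=1 b=0 d=1 f=1 e=0
t0.Δ3 a=0 c=1 clk=1 b=0 d=1 f=0 e=0
t0.Δ4 a=0 c=1 clk=1 b=1 d=1 f=0 e=0
t0.Δ5 a=0 c=1 clk=1 b=1 d=1 f=0 e=1
t1.Δ0 a=0 c=1 clk=1 b=1 d=1 f=0 e=1
t1.Δ1 a=0 c=1 clk=0 b=1 d=1 f=0 e=1
t2.Δ0 a=0 c=1 clk=0 b=1 d=1 f=0 e=1
t2.Δ1 a=0 c=1 clk=1 b=1 d=1 f=0 e=1
t2.Δ2 a=1 c=1 clk=1 b=1 d=1 f=0 e=1
t2.Δ3 a=1 c=1 clk=1 b=1 d=1 f=1 e=1
t2.Δ4 a=1 c=1 clk=1 b=0 d=1 f=1 e=1
t2.Δ5 a=1 c=1 clk=1 b=0 d=1 f=1 e=0
t3.Δ0 a=1 c=1 clk=1 b=0 d=1 f=1 e=0
t3.Δ1 a=1 c=1 clk=0 b=0 d=1 f=1 e=0
t4.Δ0 a=1 c=1 clk=0 b=0 d=1 f=1 e=0
t4.Δ1 a=1 c=1 clk=1 b=0 d=1 f=1 e=0
t4.Δ2 a=0 c=1 clk=1 b=0 d=1 f=1 e=0
t4.Δ3 a=0 c=1 clk=1 b=0 d=1 f=0 e=0
t4.Δ4 a=0 c=1 clk=1 b=1 d=1 f=0 e=0
t4.Δ5 a=0 c=1 clk=1 b=1 d=1 f=0 e=1
t5.Δ0 a=0 c=1 clk=1 b=1 d=1 f=0 e=1
t5.Δ1 a=0 c=1 clk=0 b=1 d=1 f=0 e=1
t6.Δ0 a=0 c=1 clk=0 b=1 d=1 f=0 e=1
t6.Δ1 a=0 c=1 clk=1 b=1 d=1 f=0 e=1
t6.Δ2 a=1 c=1 clk=1 b=1 d=1 f=0 e=1
t6.Δ3 a=1 c=1 clk=1 b=1 d=1 f=1 e=1
t6.Δ4 a=1 c=1 clk=1 b=0 d=1 f=1 e=1
t6.Δ5 a=1 c=1 clk=1 b=0 d=1 f=1 e=0
t7.Δ0 a=1 c=1 clk=1 b=0 d=1 f=1 e=0
t7.Δ1 a=1 c=1 clk=0 b=0 d=1 f=1 e=0
t8.Δ0 a=1 c=1 clk=0 b=0 d=1 f=1 e=0
t8.Δ1 a=1 c=1 clk=1 b=0 d=1 f=1 e=0
t8.Δ2 a=0 c=1 clk=1 b=0 d=1 f=1 e=0
t8.Δ3 a=0 c=1 clk=1 b=0 d=1 f=0 e=0
t8.Δ4 a=0 c=1 clk=1 b=1 d=1 f=0 e=0
t8.Δ5 a=0 c=1 clk=1 b=1 d=1 f=0 e=1
t9.Δ0 a=0 c=1 clk=1 b=1 d=1 f=0 e=1
t9.Δ1 a=0 c=1 clk=0 b=1 d=1 f=0 e=1
t10.Δ0 a=0 c=1 clk=0 b=1 d=1 f=0 e=1
t10.Δ1 a=0 c=1 clk=1 b=1 d=1 f=0 e=1
t10.Δ2 a=1 c=1 clk=1 b=1 d=1 f=0 e=1
t10.Δ3 a=1 c=1 clk=1 b=1 d=1 f=1 e=1
t10.Δ4 a=1 c=1 clk=1 b=0 d=1 f=1 e=1
t10.Δ5 a=1 c=1 clk=1 b=0 d=1 f=1 e=0
t11.Δ0 a=1 c=1 clk=1 b=0 d=1 f=1 e=0
t11.Δ1 a=1 c=1 clk=0 b=0 d=1 f=1 e=0
t12.Δ0 a=1 c=1 clk=0 b=0 d=1 f=1 e=0
t12.Δ1 a=1 c=1 clk=1 b=0 d=1 f=1 e=0
t12.Δ2 a=0 c=1 clk=1 b=0 d=1 f=1 e=0
t12.Δ3 a=0 c=1 clk=1 b=0 d=1 f=0 e=0
t12.Δ4 a=0 c=1 clk=1 b=1 d=1 f=0 e=0
t12.Δ5 a=0 c=1 clk=1 b=1 d=1 f=0 e=1
t13.Δ0 a=0 c=1 clk=1 b=1 d=1 f=0 e=1
t13.Δ1 a=0 c=1 clk=0 b=1 d=1 f=0 e=1
t14.Δ0 a=0 c=1 clk=0 b=1 d=1 f=0 e=1
t14.Δ1 a=0 c=1 clk=1 b=1 d=1 f=0 e=1
t14.Δ2 a=1 c=1 clk=1 b=1 d=1 f=0 e=1
t14.Δ3 a=1 c=1 clk=1 b=1 d=1 f=1 e=1
t14.Δ4 a=1 c=1 clk=1 b=0 d=1 f=1 e=1
t14.Δ5 a=1 c=1 clk=1 b=0 d=1 f=1 e=0
t15.Δ0 a=1 c=1 clk=1 b=0 d=1 f=1 e=0
t15.Δ1 a=1 c=1 clk=0 b=0 d=1 f=1 e=0

0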